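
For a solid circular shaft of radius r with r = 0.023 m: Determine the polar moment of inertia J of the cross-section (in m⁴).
Model: a solid circular shaft of radius r, so J = (π·r^4) / 2.
Substitute:
  J = (π × 0.023^4) / 2
  J = 4.396 × 10⁻⁷ m⁴
Final answer: J = 4.396 × 10⁻⁷ m⁴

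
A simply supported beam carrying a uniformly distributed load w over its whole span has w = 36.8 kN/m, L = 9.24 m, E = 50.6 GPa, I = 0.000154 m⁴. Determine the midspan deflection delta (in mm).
Model: a simply supported beam carrying a uniformly distributed load w over its whole span, so delta = (5·w·L^4) / (384·E·I).
Convert to SI units:
  w = 36.8 kN/m = 36800 N/m
  E = 50.6 GPa = 5.06 × 10¹⁰ Pa
Substitute:
  delta = (5 × 36800 × 9.24^4) / (384 × (5.06 × 10¹⁰) × 0.000154)
  delta = 0.4482 m
Convert: delta = 0.4482 m = 448.2 mm
Final answer: delta = 448.2 mm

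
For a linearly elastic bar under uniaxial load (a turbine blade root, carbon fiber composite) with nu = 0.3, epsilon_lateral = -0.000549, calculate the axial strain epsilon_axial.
Model: a linearly elastic bar under uniaxial load, so epsilon_lateral = -nu·epsilon_axial.
Solve for epsilon_axial: epsilon_axial = -epsilon_lateral / nu.
Substitute:
  epsilon_axial = -(-0.000549) / 0.3
  epsilon_axial = 0.00183
Final answer: epsilon_axial = 0.00183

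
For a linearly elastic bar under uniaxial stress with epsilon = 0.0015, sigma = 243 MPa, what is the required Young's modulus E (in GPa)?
Model: a linearly elastic bar under uniaxial stress, so sigma = E·epsilon.
Solve for E: E = sigma / epsilon.
Convert to SI units:
  sigma = 243 MPa = 2.43 × 10⁸ Pa
Substitute:
  E = (2.43 × 10⁸) / 0.0015
  E = 1.62 × 10¹¹ Pa
Convert: E = 1.62 × 10¹¹ Pa = 162 GPa
Final answer: E = 162 GPa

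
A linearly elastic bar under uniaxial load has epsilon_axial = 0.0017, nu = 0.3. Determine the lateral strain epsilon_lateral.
Model: a linearly elastic bar under uniaxial load, so epsilon_lateral = -nu·epsilon_axial.
Substitute:
  epsilon_lateral = -(0.3 × 0.0017)
  epsilon_lateral = -0.00051
Final answer: epsilon_lateral = -0.00051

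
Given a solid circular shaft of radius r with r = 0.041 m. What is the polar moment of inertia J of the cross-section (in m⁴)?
Model: a solid circular shaft of radius r, so J = (π·r^4) / 2.
Substitute:
  J = (π × 0.041^4) / 2
  J = 4.439 × 10⁻⁶ m⁴
Final answer: J = 4.439 × 10⁻⁶ m⁴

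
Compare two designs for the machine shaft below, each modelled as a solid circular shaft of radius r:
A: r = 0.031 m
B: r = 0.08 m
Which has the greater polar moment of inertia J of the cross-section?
Model: a solid circular shaft of radius r, so J = (π·r^4) / 2 (SI units).
  A: J = (π × 0.031^4) / 2 = 1.451 × 10⁻⁶ m⁴
  B: J = (π × 0.08^4) / 2 = 6.434 × 10⁻⁵ m⁴
6.434 × 10⁻⁵ m⁴ > 1.451 × 10⁻⁶ m⁴, so B is larger.
Final answer: B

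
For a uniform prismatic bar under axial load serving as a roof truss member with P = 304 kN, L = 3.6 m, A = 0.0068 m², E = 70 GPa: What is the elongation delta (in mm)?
Model: a uniform prismatic bar under axial load, so delta = (P·L) / (A·E).
Convert to SI units:
  P = 304 kN = 304000 N
  E = 70 GPa = 7 × 10¹⁰ Pa
Substitute:
  delta = (304000 × 3.6) / (0.0068 × (7 × 10¹⁰))
  delta = 0.002299 m
Convert: delta = 0.002299 m = 2.299 mm
Final answer: delta = 2.299 mm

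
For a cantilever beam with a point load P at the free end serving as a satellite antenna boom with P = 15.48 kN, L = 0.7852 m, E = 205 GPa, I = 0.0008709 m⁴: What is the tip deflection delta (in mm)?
Model: a cantilever beam with a point load P at the free end, so delta = (P·L^3) / (3·E·I).
Convert to SI units:
  P = 15.48 kN = 15480 N
  E = 205 GPa = 2.05 × 10¹¹ Pa
Substitute:
  delta = (15480 × 0.7852^3) / (3 × (2.05 × 10¹¹) × 0.0008709)
  delta = 1.399 × 10⁻⁵ m
Convert: delta = 1.399 × 10⁻⁵ m = 0.01399 mm
Final answer: delta = 0.01399 mm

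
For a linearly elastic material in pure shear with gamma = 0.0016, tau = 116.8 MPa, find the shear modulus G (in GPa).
Model: a linearly elastic material in pure shear, so tau = G·gamma.
Solve for G: G = tau / gamma.
Convert to SI units:
  tau = 116.8 MPa = 1.168 × 10⁸ Pa
Substitute:
  G = (1.168 × 10⁸) / 0.0016
  G = 7.3 × 10¹⁰ Pa
Convert: G = 7.3 × 10¹⁰ Pa = 73 GPa
Final answer: G = 73 GPa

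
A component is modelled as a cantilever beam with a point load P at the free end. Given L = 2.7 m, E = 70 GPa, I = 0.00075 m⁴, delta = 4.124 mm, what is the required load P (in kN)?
Model: a cantilever beam with a point load P at the free end, so delta = (P·L^3) / (3·E·I).
Solve for P: P = (3·delta·E·I) / L^3.
Convert to SI units:
  E = 70 GPa = 7 × 10¹⁰ Pa
  delta = 4.124 mm = 0.004124 m
Substitute:
  P = (3 × 0.004124 × (7 × 10¹⁰) × 0.00075) / 2.7^3
  P = 33000 N
Convert: P = 33000 N = 33 kN
Final answer: P = 33 kN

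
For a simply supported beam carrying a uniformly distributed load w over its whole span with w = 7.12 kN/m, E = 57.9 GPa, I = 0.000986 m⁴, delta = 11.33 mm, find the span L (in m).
Model: a simply supported beam carrying a uniformly distributed load w over its whole span, so delta = (5·w·L^4) / (384·E·I).
Solve for L: L = ((384·delta·E·I) / (5·w))^(1/4).
Convert to SI units:
  w = 7.12 kN/m = 7120 N/m
  E = 57.9 GPa = 5.79 × 10¹⁰ Pa
  delta = 11.33 mm = 0.01133 m
Substitute:
  L = ((384 × 0.01133 × (5.79 × 10¹⁰) × 0.000986) / (5 × 7120))^(1/4)
  L = 9.139 m
Final answer: L = 9.139 m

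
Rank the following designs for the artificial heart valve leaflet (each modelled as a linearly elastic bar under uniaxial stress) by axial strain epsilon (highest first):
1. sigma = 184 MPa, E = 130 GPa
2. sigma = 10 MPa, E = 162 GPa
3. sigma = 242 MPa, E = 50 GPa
Model: a linearly elastic bar under uniaxial stress, so epsilon = sigma / E (SI units).
  Case 1: epsilon = (1.84 × 10⁸) / (1.3 × 10¹¹) = 0.001415
  Case 2: epsilon = (1 × 10⁷) / (1.62 × 10¹¹) = 6.173 × 10⁻⁵
  Case 3: epsilon = (2.42 × 10⁸) / (5 × 10¹⁰) = 0.00484
Ordering: 0.00484 (case 3) > 0.001415 (case 1) > 6.173 × 10⁻⁵ (case 2)
Final answer: 3, 1, 2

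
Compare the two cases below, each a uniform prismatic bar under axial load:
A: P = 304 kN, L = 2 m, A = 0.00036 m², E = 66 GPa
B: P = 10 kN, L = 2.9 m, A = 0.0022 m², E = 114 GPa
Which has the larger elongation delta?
Model: a uniform prismatic bar under axial load, so delta = (P·L) / (A·E) (SI units).
  A: delta = (304000 × 2) / (0.00036 × (6.6 × 10¹⁰)) = 0.02559 m = 25.59 mm
  B: delta = (10000 × 2.9) / (0.0022 × (1.14 × 10¹¹)) = 0.0001156 m = 0.1156 mm
25.59 mm > 0.1156 mm, so A is larger.
Final answer: A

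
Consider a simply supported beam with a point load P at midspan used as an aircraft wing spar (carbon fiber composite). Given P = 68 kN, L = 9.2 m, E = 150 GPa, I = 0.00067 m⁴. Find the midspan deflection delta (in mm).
Model: a simply supported beam with a point load P at midspan, so delta = (P·L^3) / (48·E·I).
Convert to SI units:
  P = 68 kN = 68000 N
  E = 150 GPa = 1.5 × 10¹¹ Pa
Substitute:
  delta = (68000 × 9.2^3) / (48 × (1.5 × 10¹¹) × 0.00067)
  delta = 0.01098 m
Convert: delta = 0.01098 m = 10.98 mm
Final answer: delta = 10.98 mm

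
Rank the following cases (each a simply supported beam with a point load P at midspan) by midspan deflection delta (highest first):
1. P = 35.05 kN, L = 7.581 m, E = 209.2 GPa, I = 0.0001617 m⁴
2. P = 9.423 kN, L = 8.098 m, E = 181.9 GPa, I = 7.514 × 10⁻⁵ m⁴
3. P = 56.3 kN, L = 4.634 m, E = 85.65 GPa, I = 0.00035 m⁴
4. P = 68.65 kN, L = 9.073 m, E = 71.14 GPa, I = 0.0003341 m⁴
Model: a simply supported beam with a point load P at midspan, so delta = (P·L^3) / (48·E·I) (SI units).
  Case 1: delta = (35050 × 7.581^3) / (48 × (2.092 × 10¹¹) × 0.0001617) = 0.009405 m = 9.405 mm
  Case 2: delta = (9423 × 8.098^3) / (48 × (1.819 × 10¹¹) × (7.514 × 10⁻⁵)) = 0.007627 m = 7.627 mm
  Case 3: delta = (56300 × 4.634^3) / (48 × (8.565 × 10¹⁰) × 0.00035) = 0.003893 m = 3.893 mm
  Case 4: delta = (68650 × 9.073^3) / (48 × (7.114 × 10¹⁰) × 0.0003341) = 0.04494 m = 44.94 mm
Ordering: 44.94 mm (case 4) > 9.405 mm (case 1) > 7.627 mm (case 2) > 3.893 mm (case 3)
Final answer: 4, 1, 2, 3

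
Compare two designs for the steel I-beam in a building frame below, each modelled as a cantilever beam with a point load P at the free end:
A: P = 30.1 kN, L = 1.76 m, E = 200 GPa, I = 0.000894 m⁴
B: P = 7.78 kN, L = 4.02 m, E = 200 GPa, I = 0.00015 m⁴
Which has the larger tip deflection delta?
Model: a cantilever beam with a point load P at the free end, so delta = (P·L^3) / (3·E·I) (SI units).
  A: delta = (30100 × 1.76^3) / (3 × (2 × 10¹¹) × 0.000894) = 0.0003059 m = 0.3059 mm
  B: delta = (7780 × 4.02^3) / (3 × (2 × 10¹¹) × 0.00015) = 0.005616 m = 5.616 mm
5.616 mm > 0.3059 mm, so B is larger.
Final answer: B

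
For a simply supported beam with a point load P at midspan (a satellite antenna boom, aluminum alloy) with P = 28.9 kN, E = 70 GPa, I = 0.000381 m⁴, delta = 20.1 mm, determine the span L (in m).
Model: a simply supported beam with a point load P at midspan, so delta = (P·L^3) / (48·E·I).
Solve for L: L = ((48·delta·E·I) / P)^(1/3).
Convert to SI units:
  P = 28.9 kN = 28900 N
  E = 70 GPa = 7 × 10¹⁰ Pa
  delta = 20.1 mm = 0.0201 m
Substitute:
  L = ((48 × 0.0201 × (7 × 10¹⁰) × 0.000381) / 28900)^(1/3)
  L = 9.62 m
Final answer: L = 9.62 m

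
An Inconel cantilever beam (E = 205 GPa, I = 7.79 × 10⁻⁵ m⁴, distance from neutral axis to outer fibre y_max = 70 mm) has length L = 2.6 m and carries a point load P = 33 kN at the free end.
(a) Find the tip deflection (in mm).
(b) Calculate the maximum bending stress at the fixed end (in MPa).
(a) Tip deflection of a cantilever with an end point load: δ = P·L^3 / (3·E·I). Convert P = 33 kN = 33000 N, E = 205 GPa = 2.05 × 10¹¹ Pa.
  δ = (33000 × 2.6^3) / (3 × (2.05 × 10¹¹) × (7.79 × 10⁻⁵)) = 0.01211 m = 12.11 mm
(b) Maximum bending moment at the fixed end: M = P·L = 33000 × 2.6 = 85800 N·m. Convert y_max = 70 mm = 0.07 m.
  σ = M·y_max / I = (85800 × 0.07) / (7.79 × 10⁻⁵) = 7.71 × 10⁷ Pa = 77.1 MPa
Final answer: (a) δ = 12.11 mm, (b) σ = 77.1 MPa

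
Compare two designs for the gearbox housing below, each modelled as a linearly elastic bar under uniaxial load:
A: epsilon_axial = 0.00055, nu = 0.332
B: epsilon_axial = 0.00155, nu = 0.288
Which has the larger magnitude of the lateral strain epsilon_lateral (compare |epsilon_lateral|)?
Model: a linearly elastic bar under uniaxial load, so epsilon_lateral = -nu·epsilon_axial (SI units).
  A: epsilon_lateral = -(0.332 × 0.00055) = -0.0001826
  B: epsilon_lateral = -(0.288 × 0.00155) = -0.0004464
|epsilon_lateral|: A = 0.0001826, B = 0.0004464, so B is larger in magnitude.
Final answer: B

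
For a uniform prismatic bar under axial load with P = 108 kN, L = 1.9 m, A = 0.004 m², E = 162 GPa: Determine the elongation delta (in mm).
Model: a uniform prismatic bar under axial load, so delta = (P·L) / (A·E).
Convert to SI units:
  P = 108 kN = 108000 N
  E = 162 GPa = 1.62 × 10¹¹ Pa
Substitute:
  delta = (108000 × 1.9) / (0.004 × (1.62 × 10¹¹))
  delta = 0.0003167 m
Convert: delta = 0.0003167 m = 0.3167 mm
Final answer: delta = 0.3167 mm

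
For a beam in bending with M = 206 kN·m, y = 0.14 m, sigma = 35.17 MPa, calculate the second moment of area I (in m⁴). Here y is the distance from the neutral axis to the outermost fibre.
Model: a beam in bending, so sigma = (M·y) / I.
Solve for I: I = (M·y) / sigma.
Convert to SI units:
  M = 206 kN·m = 206000 N·m
  sigma = 35.17 MPa = 3.517 × 10⁷ Pa
Substitute:
  I = (206000 × 0.14) / (3.517 × 10⁷)
  I = 0.00082 m⁴
Final answer: I = 0.00082 m⁴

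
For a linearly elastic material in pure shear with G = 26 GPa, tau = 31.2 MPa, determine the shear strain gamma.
Model: a linearly elastic material in pure shear, so tau = G·gamma.
Solve for gamma: gamma = tau / G.
Convert to SI units:
  G = 26 GPa = 2.6 × 10¹⁰ Pa
  tau = 31.2 MPa = 3.12 × 10⁷ Pa
Substitute:
  gamma = (3.12 × 10⁷) / (2.6 × 10¹⁰)
  gamma = 0.0012
Final answer: gamma = 0.0012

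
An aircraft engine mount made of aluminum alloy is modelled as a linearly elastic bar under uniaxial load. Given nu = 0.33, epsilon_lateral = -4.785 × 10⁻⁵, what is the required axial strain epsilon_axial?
Model: a linearly elastic bar under uniaxial load, so epsilon_lateral = -nu·epsilon_axial.
Solve for epsilon_axial: epsilon_axial = -epsilon_lateral / nu.
Substitute:
  epsilon_axial = -(-4.785 × 10⁻⁵) / 0.33
  epsilon_axial = 0.000145
Final answer: epsilon_axial = 0.000145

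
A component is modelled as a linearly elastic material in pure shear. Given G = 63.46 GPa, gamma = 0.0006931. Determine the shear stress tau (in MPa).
Model: a linearly elastic material in pure shear, so tau = G·gamma.
Convert to SI units:
  G = 63.46 GPa = 6.346 × 10¹⁰ Pa
Substitute:
  tau = (6.346 × 10¹⁰) × 0.0006931
  tau = 4.398 × 10⁷ Pa
Convert: tau = 4.398 × 10⁷ Pa = 43.98 MPa
Final answer: tau = 43.98 MPa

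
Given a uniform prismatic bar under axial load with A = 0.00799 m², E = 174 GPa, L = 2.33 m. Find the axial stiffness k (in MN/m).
Model: a uniform prismatic bar under axial load, so k = (A·E) / L.
Convert to SI units:
  E = 174 GPa = 1.74 × 10¹¹ Pa
Substitute:
  k = (0.00799 × (1.74 × 10¹¹)) / 2.33
  k = 5.967 × 10⁸ N/m
Convert: k = 5.967 × 10⁸ N/m = 596.7 MN/m
Final answer: k = 596.7 MN/m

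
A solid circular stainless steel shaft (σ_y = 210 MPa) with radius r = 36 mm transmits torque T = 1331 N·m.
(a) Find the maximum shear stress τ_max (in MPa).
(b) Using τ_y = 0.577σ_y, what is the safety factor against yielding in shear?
(a) For a solid circular shaft, τ_max = T·r/J with J = π·r^4/2, i.e. τ_max = 2·T / (π·r^3). Convert r = 36 mm = 0.036 m.
  τ_max = (2 × 1331) / (π × 0.036^3) = 1.816 × 10⁷ Pa = 18.16 MPa
(b) τ_y = 0.577 × 210 = 121.17 MPa
  SF = τ_y/τ_max = 121.17 / 18.16 = 6.672
Final answer: (a) τ_max = 18.16 MPa, (b) SF = 6.672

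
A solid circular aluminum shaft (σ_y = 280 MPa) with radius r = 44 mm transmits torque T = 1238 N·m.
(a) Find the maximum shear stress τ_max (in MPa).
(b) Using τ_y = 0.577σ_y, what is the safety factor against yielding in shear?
(a) For a solid circular shaft, τ_max = T·r/J with J = π·r^4/2, i.e. τ_max = 2·T / (π·r^3). Convert r = 44 mm = 0.044 m.
  τ_max = (2 × 1238) / (π × 0.044^3) = 9.252 × 10⁶ Pa = 9.252 MPa
(b) τ_y = 0.577 × 280 = 161.56 MPa
  SF = τ_y/τ_max = 161.56 / 9.252 = 17.46
Final answer: (a) τ_max = 9.252 MPa, (b) SF = 17.46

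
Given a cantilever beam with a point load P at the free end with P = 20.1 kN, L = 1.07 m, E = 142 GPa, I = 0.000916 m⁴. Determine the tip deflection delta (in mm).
Model: a cantilever beam with a point load P at the free end, so delta = (P·L^3) / (3·E·I).
Convert to SI units:
  P = 20.1 kN = 20100 N
  E = 142 GPa = 1.42 × 10¹¹ Pa
Substitute:
  delta = (20100 × 1.07^3) / (3 × (1.42 × 10¹¹) × 0.000916)
  delta = 6.31 × 10⁻⁵ m
Convert: delta = 6.31 × 10⁻⁵ m = 0.0631 mm
Final answer: delta = 0.0631 mm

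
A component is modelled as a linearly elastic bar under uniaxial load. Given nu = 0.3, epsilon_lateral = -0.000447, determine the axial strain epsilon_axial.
Model: a linearly elastic bar under uniaxial load, so epsilon_lateral = -nu·epsilon_axial.
Solve for epsilon_axial: epsilon_axial = -epsilon_lateral / nu.
Substitute:
  epsilon_axial = -(-0.000447) / 0.3
  epsilon_axial = 0.00149
Final answer: epsilon_axial = 0.00149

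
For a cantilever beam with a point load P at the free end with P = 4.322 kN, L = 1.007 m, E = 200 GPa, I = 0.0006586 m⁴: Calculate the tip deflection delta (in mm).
Model: a cantilever beam with a point load P at the free end, so delta = (P·L^3) / (3·E·I).
Convert to SI units:
  P = 4.322 kN = 4322 N
  E = 200 GPa = 2 × 10¹¹ Pa
Substitute:
  delta = (4322 × 1.007^3) / (3 × (2 × 10¹¹) × 0.0006586)
  delta = 1.117 × 10⁻⁵ m
Convert: delta = 1.117 × 10⁻⁵ m = 0.01117 mm
Final answer: delta = 0.01117 mm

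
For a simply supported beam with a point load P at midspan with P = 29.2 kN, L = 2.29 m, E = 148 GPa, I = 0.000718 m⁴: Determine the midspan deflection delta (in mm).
Model: a simply supported beam with a point load P at midspan, so delta = (P·L^3) / (48·E·I).
Convert to SI units:
  P = 29.2 kN = 29200 N
  E = 148 GPa = 1.48 × 10¹¹ Pa
Substitute:
  delta = (29200 × 2.29^3) / (48 × (1.48 × 10¹¹) × 0.000718)
  delta = 6.875 × 10⁻⁵ m
Convert: delta = 6.875 × 10⁻⁵ m = 0.06875 mm
Final answer: delta = 0.06875 mm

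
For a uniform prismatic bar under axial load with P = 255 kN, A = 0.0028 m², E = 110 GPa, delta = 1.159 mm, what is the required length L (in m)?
Model: a uniform prismatic bar under axial load, so delta = (P·L) / (A·E).
Solve for L: L = (delta·A·E) / P.
Convert to SI units:
  P = 255 kN = 255000 N
  E = 110 GPa = 1.1 × 10¹¹ Pa
  delta = 1.159 mm = 0.001159 m
Substitute:
  L = (0.001159 × 0.0028 × (1.1 × 10¹¹)) / 255000
  L = 1.4 m
Final answer: L = 1.4 m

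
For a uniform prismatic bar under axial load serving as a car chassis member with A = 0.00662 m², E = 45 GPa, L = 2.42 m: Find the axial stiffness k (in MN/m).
Model: a uniform prismatic bar under axial load, so k = (A·E) / L.
Convert to SI units:
  E = 45 GPa = 4.5 × 10¹⁰ Pa
Substitute:
  k = (0.00662 × (4.5 × 10¹⁰)) / 2.42
  k = 1.231 × 10⁸ N/m
Convert: k = 1.231 × 10⁸ N/m = 123.1 MN/m
Final answer: k = 123.1 MN/m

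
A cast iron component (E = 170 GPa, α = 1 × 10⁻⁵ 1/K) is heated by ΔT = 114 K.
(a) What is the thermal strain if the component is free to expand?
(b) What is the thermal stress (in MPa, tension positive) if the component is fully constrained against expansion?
(a) Free thermal strain ε_th = α·ΔT = (1 × 10⁻⁵) × 114 = 0.00114
(b) Fully constrained, the expansion is suppressed, so σ = -E·α·ΔT. Convert E = 170 GPa = 1.7 × 10¹¹ Pa.
  σ = -(1.7 × 10¹¹) × (1 × 10⁻⁵) × 114 = -1.938 × 10⁸ Pa = -193.8 MPa (compressive)
Final answer: (a) ε_th = 0.00114, (b) σ = -193.8 MPa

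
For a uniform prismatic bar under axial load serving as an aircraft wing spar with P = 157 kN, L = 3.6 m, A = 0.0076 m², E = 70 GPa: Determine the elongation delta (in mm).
Model: a uniform prismatic bar under axial load, so delta = (P·L) / (A·E).
Convert to SI units:
  P = 157 kN = 157000 N
  E = 70 GPa = 7 × 10¹⁰ Pa
Substitute:
  delta = (157000 × 3.6) / (0.0076 × (7 × 10¹⁰))
  delta = 0.001062 m
Convert: delta = 0.001062 m = 1.062 mm
Final answer: delta = 1.062 mm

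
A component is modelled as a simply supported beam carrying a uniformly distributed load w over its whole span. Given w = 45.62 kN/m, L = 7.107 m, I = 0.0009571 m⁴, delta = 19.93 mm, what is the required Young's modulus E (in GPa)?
Model: a simply supported beam carrying a uniformly distributed load w over its whole span, so delta = (5·w·L^4) / (384·E·I).
Solve for E: E = (5·w·L^4) / (384·delta·I).
Convert to SI units:
  w = 45.62 kN/m = 45620 N/m
  delta = 19.93 mm = 0.01993 m
Substitute:
  E = (5 × 45620 × 7.107^4) / (384 × 0.01993 × 0.0009571)
  E = 7.945 × 10¹⁰ Pa
Convert: E = 7.945 × 10¹⁰ Pa = 79.45 GPa
Final answer: E = 79.45 GPa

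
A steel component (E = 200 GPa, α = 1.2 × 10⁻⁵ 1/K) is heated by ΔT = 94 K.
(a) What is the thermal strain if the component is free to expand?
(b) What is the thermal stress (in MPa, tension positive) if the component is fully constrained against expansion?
(a) Free thermal strain ε_th = α·ΔT = (1.2 × 10⁻⁵) × 94 = 0.001128
(b) Fully constrained, the expansion is suppressed, so σ = -E·α·ΔT. Convert E = 200 GPa = 2 × 10¹¹ Pa.
  σ = -(2 × 10¹¹) × (1.2 × 10⁻⁵) × 94 = -2.256 × 10⁸ Pa = -225.6 MPa (compressive)
Final answer: (a) ε_th = 0.001128, (b) σ = -225.6 MPa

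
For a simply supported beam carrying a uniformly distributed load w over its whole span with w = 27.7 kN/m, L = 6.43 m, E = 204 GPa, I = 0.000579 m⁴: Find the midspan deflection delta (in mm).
Model: a simply supported beam carrying a uniformly distributed load w over its whole span, so delta = (5·w·L^4) / (384·E·I).
Convert to SI units:
  w = 27.7 kN/m = 27700 N/m
  E = 204 GPa = 2.04 × 10¹¹ Pa
Substitute:
  delta = (5 × 27700 × 6.43^4) / (384 × (2.04 × 10¹¹) × 0.000579)
  delta = 0.00522 m
Convert: delta = 0.00522 m = 5.22 mm
Final answer: delta = 5.22 mm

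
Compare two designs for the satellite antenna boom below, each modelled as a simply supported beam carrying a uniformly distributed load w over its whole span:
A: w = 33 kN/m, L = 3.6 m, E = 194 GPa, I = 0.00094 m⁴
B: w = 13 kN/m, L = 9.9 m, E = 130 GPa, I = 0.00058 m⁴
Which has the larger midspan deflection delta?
Model: a simply supported beam carrying a uniformly distributed load w over its whole span, so delta = (5·w·L^4) / (384·E·I) (SI units).
  A: delta = (5 × 33000 × 3.6^4) / (384 × (1.94 × 10¹¹) × 0.00094) = 0.0003958 m = 0.3958 mm
  B: delta = (5 × 13000 × 9.9^4) / (384 × (1.3 × 10¹¹) × 0.00058) = 0.02157 m = 21.57 mm
21.57 mm > 0.3958 mm, so B is larger.
Final answer: B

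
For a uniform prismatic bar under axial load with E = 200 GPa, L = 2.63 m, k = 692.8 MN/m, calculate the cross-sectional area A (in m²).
Model: a uniform prismatic bar under axial load, so k = (A·E) / L.
Solve for A: A = (k·L) / E.
Convert to SI units:
  E = 200 GPa = 2 × 10¹¹ Pa
  k = 692.8 MN/m = 6.928 × 10⁸ N/m
Substitute:
  A = ((6.928 × 10⁸) × 2.63) / (2 × 10¹¹)
  A = 0.00911 m²
Final answer: A = 0.00911 m²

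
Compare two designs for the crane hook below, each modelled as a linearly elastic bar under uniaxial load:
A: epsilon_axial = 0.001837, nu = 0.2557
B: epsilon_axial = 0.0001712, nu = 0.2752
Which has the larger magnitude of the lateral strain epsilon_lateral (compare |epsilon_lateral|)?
Model: a linearly elastic bar under uniaxial load, so epsilon_lateral = -nu·epsilon_axial (SI units).
  A: epsilon_lateral = -(0.2557 × 0.001837) = -0.0004697
  B: epsilon_lateral = -(0.2752 × 0.0001712) = -4.711 × 10⁻⁵
|epsilon_lateral|: A = 0.0004697, B = 4.711 × 10⁻⁵, so A is larger in magnitude.
Final answer: A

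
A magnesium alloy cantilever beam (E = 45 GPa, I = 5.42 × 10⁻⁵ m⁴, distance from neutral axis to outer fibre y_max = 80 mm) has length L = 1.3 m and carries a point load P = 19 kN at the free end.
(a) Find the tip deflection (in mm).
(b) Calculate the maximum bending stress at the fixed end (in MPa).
(a) Tip deflection of a cantilever with an end point load: δ = P·L^3 / (3·E·I). Convert P = 19 kN = 19000 N, E = 45 GPa = 4.5 × 10¹⁰ Pa.
  δ = (19000 × 1.3^3) / (3 × (4.5 × 10¹⁰) × (5.42 × 10⁻⁵)) = 0.005705 m = 5.705 mm
(b) Maximum bending moment at the fixed end: M = P·L = 19000 × 1.3 = 24700 N·m. Convert y_max = 80 mm = 0.08 m.
  σ = M·y_max / I = (24700 × 0.08) / (5.42 × 10⁻⁵) = 3.646 × 10⁷ Pa = 36.46 MPa
Final answer: (a) δ = 5.705 mm, (b) σ = 36.46 MPa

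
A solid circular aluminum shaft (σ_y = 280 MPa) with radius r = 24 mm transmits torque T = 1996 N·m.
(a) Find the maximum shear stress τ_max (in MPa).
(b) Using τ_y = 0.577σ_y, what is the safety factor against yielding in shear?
(a) For a solid circular shaft, τ_max = T·r/J with J = π·r^4/2, i.e. τ_max = 2·T / (π·r^3). Convert r = 24 mm = 0.024 m.
  τ_max = (2 × 1996) / (π × 0.024^3) = 9.192 × 10⁷ Pa = 91.92 MPa
(b) τ_y = 0.577 × 280 = 161.56 MPa
  SF = τ_y/τ_max = 161.56 / 91.92 = 1.758
Final answer: (a) τ_max = 91.92 MPa, (b) SF = 1.758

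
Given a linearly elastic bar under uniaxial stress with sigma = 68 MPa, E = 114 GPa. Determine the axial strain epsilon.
Model: a linearly elastic bar under uniaxial stress, so epsilon = sigma / E.
Convert to SI units:
  sigma = 68 MPa = 6.8 × 10⁷ Pa
  E = 114 GPa = 1.14 × 10¹¹ Pa
Substitute:
  epsilon = (6.8 × 10⁷) / (1.14 × 10¹¹)
  epsilon = 0.0005965
Final answer: epsilon = 0.0005965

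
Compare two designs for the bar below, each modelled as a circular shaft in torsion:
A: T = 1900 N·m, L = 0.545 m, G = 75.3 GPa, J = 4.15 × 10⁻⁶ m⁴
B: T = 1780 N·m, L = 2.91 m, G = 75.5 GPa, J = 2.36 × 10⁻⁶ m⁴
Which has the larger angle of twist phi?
Model: a circular shaft in torsion, so phi = (T·L) / (G·J) (SI units).
  A: phi = (1900 × 0.545) / ((7.53 × 10¹⁰) × (4.15 × 10⁻⁶)) = 0.003314 rad = 0.1899°
  B: phi = (1780 × 2.91) / ((7.55 × 10¹⁰) × (2.36 × 10⁻⁶)) = 0.02907 rad = 1.666°
1.666° > 0.1899°, so B is larger.
Final answer: B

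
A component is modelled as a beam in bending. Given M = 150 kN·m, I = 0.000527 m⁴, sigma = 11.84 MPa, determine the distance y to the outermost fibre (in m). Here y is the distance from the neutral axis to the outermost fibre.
Model: a beam in bending, so sigma = (M·y) / I.
Solve for y: y = (sigma·I) / M.
Convert to SI units:
  M = 150 kN·m = 150000 N·m
  sigma = 11.84 MPa = 1.184 × 10⁷ Pa
Substitute:
  y = ((1.184 × 10⁷) × 0.000527) / 150000
  y = 0.0416 m
Final answer: y = 0.0416 m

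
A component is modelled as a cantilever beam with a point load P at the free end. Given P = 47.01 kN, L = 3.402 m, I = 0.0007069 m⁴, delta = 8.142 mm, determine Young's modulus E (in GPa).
Model: a cantilever beam with a point load P at the free end, so delta = (P·L^3) / (3·E·I).
Solve for E: E = (P·L^3) / (3·delta·I).
Convert to SI units:
  P = 47.01 kN = 47010 N
  delta = 8.142 mm = 0.008142 m
Substitute:
  E = (47010 × 3.402^3) / (3 × 0.008142 × 0.0007069)
  E = 1.072 × 10¹¹ Pa
Convert: E = 1.072 × 10¹¹ Pa = 107.2 GPa
Final answer: E = 107.2 GPa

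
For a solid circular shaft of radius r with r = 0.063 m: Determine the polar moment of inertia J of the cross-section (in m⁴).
Model: a solid circular shaft of radius r, so J = (π·r^4) / 2.
Substitute:
  J = (π × 0.063^4) / 2
  J = 2.474 × 10⁻⁵ m⁴
Final answer: J = 2.474 × 10⁻⁵ m⁴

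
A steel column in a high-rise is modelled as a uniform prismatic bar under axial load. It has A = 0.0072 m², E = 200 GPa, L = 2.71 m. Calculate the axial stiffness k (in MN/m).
Model: a uniform prismatic bar under axial load, so k = (A·E) / L.
Convert to SI units:
  E = 200 GPa = 2 × 10¹¹ Pa
Substitute:
  k = (0.0072 × (2 × 10¹¹)) / 2.71
  k = 5.314 × 10⁸ N/m
Convert: k = 5.314 × 10⁸ N/m = 531.4 MN/m
Final answer: k = 531.4 MN/m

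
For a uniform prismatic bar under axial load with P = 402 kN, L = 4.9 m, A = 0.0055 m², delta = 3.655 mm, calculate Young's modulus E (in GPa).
Model: a uniform prismatic bar under axial load, so delta = (P·L) / (A·E).
Solve for E: E = (P·L) / (delta·A).
Convert to SI units:
  P = 402 kN = 402000 N
  delta = 3.655 mm = 0.003655 m
Substitute:
  E = (402000 × 4.9) / (0.003655 × 0.0055)
  E = 9.799 × 10¹⁰ Pa
Convert: E = 9.799 × 10¹⁰ Pa = 97.99 GPa
Final answer: E = 97.99 GPa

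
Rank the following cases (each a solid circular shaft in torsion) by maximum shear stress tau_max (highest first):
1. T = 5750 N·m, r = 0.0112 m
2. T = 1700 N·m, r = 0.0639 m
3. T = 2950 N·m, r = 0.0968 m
Model: a solid circular shaft in torsion, so tau_max = (2·T) / (π·r^3) (SI units).
  Case 1: tau_max = (2 × 5750) / (π × 0.0112^3) = 2.606 × 10⁹ Pa = 2606 MPa
  Case 2: tau_max = (2 × 1700) / (π × 0.0639^3) = 4.148 × 10⁶ Pa = 4.148 MPa
  Case 3: tau_max = (2 × 2950) / (π × 0.0968^3) = 2.071 × 10⁶ Pa = 2.071 MPa
Ordering: 2606 MPa (case 1) > 4.148 MPa (case 2) > 2.071 MPa (case 3)
Final answer: 1, 2, 3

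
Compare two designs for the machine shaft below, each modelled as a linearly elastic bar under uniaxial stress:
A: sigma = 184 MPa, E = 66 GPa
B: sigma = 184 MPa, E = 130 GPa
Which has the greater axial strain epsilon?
Model: a linearly elastic bar under uniaxial stress, so epsilon = sigma / E (SI units).
  A: epsilon = (1.84 × 10⁸) / (6.6 × 10¹⁰) = 0.002788
  B: epsilon = (1.84 × 10⁸) / (1.3 × 10¹¹) = 0.001415
0.002788 > 0.001415, so A is larger.
Final answer: A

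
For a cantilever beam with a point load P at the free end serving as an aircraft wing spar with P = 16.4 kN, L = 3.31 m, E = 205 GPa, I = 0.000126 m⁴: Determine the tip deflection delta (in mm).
Model: a cantilever beam with a point load P at the free end, so delta = (P·L^3) / (3·E·I).
Convert to SI units:
  P = 16.4 kN = 16400 N
  E = 205 GPa = 2.05 × 10¹¹ Pa
Substitute:
  delta = (16400 × 3.31^3) / (3 × (2.05 × 10¹¹) × 0.000126)
  delta = 0.007675 m
Convert: delta = 0.007675 m = 7.675 mm
Final answer: delta = 7.675 mm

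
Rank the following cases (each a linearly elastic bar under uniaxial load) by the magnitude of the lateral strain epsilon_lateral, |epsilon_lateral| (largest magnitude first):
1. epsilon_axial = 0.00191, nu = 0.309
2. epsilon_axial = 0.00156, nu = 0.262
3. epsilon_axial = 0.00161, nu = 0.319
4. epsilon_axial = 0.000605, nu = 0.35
Model: a linearly elastic bar under uniaxial load, so epsilon_lateral = -nu·epsilon_axial (SI units).
  Case 1: epsilon_lateral = -(0.309 × 0.00191) = -0.0005902
  Case 2: epsilon_lateral = -(0.262 × 0.00156) = -0.0004087
  Case 3: epsilon_lateral = -(0.319 × 0.00161) = -0.0005136
  Case 4: epsilon_lateral = -(0.35 × 0.000605) = -0.0002117
Ordering by |epsilon_lateral|: 0.0005902 (case 1) > 0.0005136 (case 3) > 0.0004087 (case 2) > 0.0002117 (case 4)
Final answer: 1, 3, 2, 4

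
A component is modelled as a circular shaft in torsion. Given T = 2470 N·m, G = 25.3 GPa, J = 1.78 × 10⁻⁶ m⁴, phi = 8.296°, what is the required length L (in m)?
Model: a circular shaft in torsion, so phi = (T·L) / (G·J).
Solve for L: L = (phi·G·J) / T.
Convert to SI units:
  G = 25.3 GPa = 2.53 × 10¹⁰ Pa
  phi = 8.296° = 0.1448 rad
Substitute:
  L = (0.1448 × (2.53 × 10¹⁰) × (1.78 × 10⁻⁶)) / 2470
  L = 2.64 m
Final answer: L = 2.64 m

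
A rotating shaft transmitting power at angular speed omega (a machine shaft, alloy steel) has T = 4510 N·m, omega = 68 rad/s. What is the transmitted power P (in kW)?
Model: a rotating shaft transmitting power at angular speed omega, so P = T·omega.
Substitute:
  P = 4510 × 68
  P = 306700 W
Convert: P = 306700 W = 306.7 kW
Final answer: P = 306.7 kW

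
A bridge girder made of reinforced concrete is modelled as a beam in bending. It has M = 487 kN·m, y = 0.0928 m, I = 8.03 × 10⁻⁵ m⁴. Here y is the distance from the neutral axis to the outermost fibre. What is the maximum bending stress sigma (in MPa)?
Model: a beam in bending, so sigma = (M·y) / I.
Convert to SI units:
  M = 487 kN·m = 487000 N·m
Substitute:
  sigma = (487000 × 0.0928) / (8.03 × 10⁻⁵)
  sigma = 5.628 × 10⁸ Pa
Convert: sigma = 5.628 × 10⁸ Pa = 562.8 MPa
Final answer: sigma = 562.8 MPa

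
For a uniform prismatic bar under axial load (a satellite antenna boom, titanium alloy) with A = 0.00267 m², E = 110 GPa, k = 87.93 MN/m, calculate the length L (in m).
Model: a uniform prismatic bar under axial load, so k = (A·E) / L.
Solve for L: L = (A·E) / k.
Convert to SI units:
  E = 110 GPa = 1.1 × 10¹¹ Pa
  k = 87.93 MN/m = 8.793 × 10⁷ N/m
Substitute:
  L = (0.00267 × (1.1 × 10¹¹)) / (8.793 × 10⁷)
  L = 3.34 m
Final answer: L = 3.34 m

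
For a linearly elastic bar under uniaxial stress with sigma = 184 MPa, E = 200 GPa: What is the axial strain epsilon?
Model: a linearly elastic bar under uniaxial stress, so epsilon = sigma / E.
Convert to SI units:
  sigma = 184 MPa = 1.84 × 10⁸ Pa
  E = 200 GPa = 2 × 10¹¹ Pa
Substitute:
  epsilon = (1.84 × 10⁸) / (2 × 10¹¹)
  epsilon = 0.00092
Final answer: epsilon = 0.00092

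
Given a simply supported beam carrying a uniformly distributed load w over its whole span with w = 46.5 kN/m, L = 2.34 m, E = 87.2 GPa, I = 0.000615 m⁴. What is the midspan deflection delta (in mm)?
Model: a simply supported beam carrying a uniformly distributed load w over its whole span, so delta = (5·w·L^4) / (384·E·I).
Convert to SI units:
  w = 46.5 kN/m = 46500 N/m
  E = 87.2 GPa = 8.72 × 10¹⁰ Pa
Substitute:
  delta = (5 × 46500 × 2.34^4) / (384 × (8.72 × 10¹⁰) × 0.000615)
  delta = 0.0003385 m
Convert: delta = 0.0003385 m = 0.3385 mm
Final answer: delta = 0.3385 mm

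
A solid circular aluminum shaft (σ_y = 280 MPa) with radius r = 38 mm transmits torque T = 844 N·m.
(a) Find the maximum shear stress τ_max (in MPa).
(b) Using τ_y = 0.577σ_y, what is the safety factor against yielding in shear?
(a) For a solid circular shaft, τ_max = T·r/J with J = π·r^4/2, i.e. τ_max = 2·T / (π·r^3). Convert r = 38 mm = 0.038 m.
  τ_max = (2 × 844) / (π × 0.038^3) = 9.792 × 10⁶ Pa = 9.792 MPa
(b) τ_y = 0.577 × 280 = 161.56 MPa
  SF = τ_y/τ_max = 161.56 / 9.792 = 16.5
Final answer: (a) τ_max = 9.792 MPa, (b) SF = 16.5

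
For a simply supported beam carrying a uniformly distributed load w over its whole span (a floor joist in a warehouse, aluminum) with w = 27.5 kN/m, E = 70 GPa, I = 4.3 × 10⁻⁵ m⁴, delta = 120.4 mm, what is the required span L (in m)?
Model: a simply supported beam carrying a uniformly distributed load w over its whole span, so delta = (5·w·L^4) / (384·E·I).
Solve for L: L = ((384·delta·E·I) / (5·w))^(1/4).
Convert to SI units:
  w = 27.5 kN/m = 27500 N/m
  E = 70 GPa = 7 × 10¹⁰ Pa
  delta = 120.4 mm = 0.1204 m
Substitute:
  L = ((384 × 0.1204 × (7 × 10¹⁰) × (4.3 × 10⁻⁵)) / (5 × 27500))^(1/4)
  L = 5.64 m
Final answer: L = 5.64 m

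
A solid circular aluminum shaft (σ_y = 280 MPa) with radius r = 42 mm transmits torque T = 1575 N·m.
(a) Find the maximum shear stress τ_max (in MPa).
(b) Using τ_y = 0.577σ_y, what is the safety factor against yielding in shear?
(a) For a solid circular shaft, τ_max = T·r/J with J = π·r^4/2, i.e. τ_max = 2·T / (π·r^3). Convert r = 42 mm = 0.042 m.
  τ_max = (2 × 1575) / (π × 0.042^3) = 1.353 × 10⁷ Pa = 13.53 MPa
(b) τ_y = 0.577 × 280 = 161.56 MPa
  SF = τ_y/τ_max = 161.56 / 13.53 = 11.94
Final answer: (a) τ_max = 13.53 MPa, (b) SF = 11.94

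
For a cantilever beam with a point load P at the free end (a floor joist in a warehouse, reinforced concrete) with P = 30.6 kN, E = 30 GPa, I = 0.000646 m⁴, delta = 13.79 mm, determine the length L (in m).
Model: a cantilever beam with a point load P at the free end, so delta = (P·L^3) / (3·E·I).
Solve for L: L = ((3·delta·E·I) / P)^(1/3).
Convert to SI units:
  P = 30.6 kN = 30600 N
  E = 30 GPa = 3 × 10¹⁰ Pa
  delta = 13.79 mm = 0.01379 m
Substitute:
  L = ((3 × 0.01379 × (3 × 10¹⁰) × 0.000646) / 30600)^(1/3)
  L = 2.97 m
Final answer: L = 2.97 m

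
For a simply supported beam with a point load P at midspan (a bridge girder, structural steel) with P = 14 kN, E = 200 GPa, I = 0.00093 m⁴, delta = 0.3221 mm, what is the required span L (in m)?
Model: a simply supported beam with a point load P at midspan, so delta = (P·L^3) / (48·E·I).
Solve for L: L = ((48·delta·E·I) / P)^(1/3).
Convert to SI units:
  P = 14 kN = 14000 N
  E = 200 GPa = 2 × 10¹¹ Pa
  delta = 0.3221 mm = 0.0003221 m
Substitute:
  L = ((48 × 0.0003221 × (2 × 10¹¹) × 0.00093) / 14000)^(1/3)
  L = 5.9 m
Final answer: L = 5.9 m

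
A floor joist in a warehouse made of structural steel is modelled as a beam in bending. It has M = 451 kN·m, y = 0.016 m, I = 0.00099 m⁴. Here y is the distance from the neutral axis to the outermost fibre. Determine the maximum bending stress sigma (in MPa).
Model: a beam in bending, so sigma = (M·y) / I.
Convert to SI units:
  M = 451 kN·m = 451000 N·m
Substitute:
  sigma = (451000 × 0.016) / 0.00099
  sigma = 7.289 × 10⁶ Pa
Convert: sigma = 7.289 × 10⁶ Pa = 7.289 MPa
Final answer: sigma = 7.289 MPa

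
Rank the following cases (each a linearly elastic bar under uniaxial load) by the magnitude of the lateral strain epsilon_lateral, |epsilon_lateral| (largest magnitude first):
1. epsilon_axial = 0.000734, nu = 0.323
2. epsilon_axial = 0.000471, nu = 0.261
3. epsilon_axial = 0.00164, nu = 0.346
Model: a linearly elastic bar under uniaxial load, so epsilon_lateral = -nu·epsilon_axial (SI units).
  Case 1: epsilon_lateral = -(0.323 × 0.000734) = -0.0002371
  Case 2: epsilon_lateral = -(0.261 × 0.000471) = -0.0001229
  Case 3: epsilon_lateral = -(0.346 × 0.00164) = -0.0005674
Ordering by |epsilon_lateral|: 0.0005674 (case 3) > 0.0002371 (case 1) > 0.0001229 (case 2)
Final answer: 3, 1, 2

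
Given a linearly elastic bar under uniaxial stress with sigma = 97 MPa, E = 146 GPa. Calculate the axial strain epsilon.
Model: a linearly elastic bar under uniaxial stress, so epsilon = sigma / E.
Convert to SI units:
  sigma = 97 MPa = 9.7 × 10⁷ Pa
  E = 146 GPa = 1.46 × 10¹¹ Pa
Substitute:
  epsilon = (9.7 × 10⁷) / (1.46 × 10¹¹)
  epsilon = 0.0006644
Final answer: epsilon = 0.0006644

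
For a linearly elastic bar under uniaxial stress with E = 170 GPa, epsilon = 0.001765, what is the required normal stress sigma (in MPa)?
Model: a linearly elastic bar under uniaxial stress, so epsilon = sigma / E.
Solve for sigma: sigma = epsilon·E.
Convert to SI units:
  E = 170 GPa = 1.7 × 10¹¹ Pa
Substitute:
  sigma = 0.001765 × (1.7 × 10¹¹)
  sigma = 3 × 10⁸ Pa
Convert: sigma = 3 × 10⁸ Pa = 300 MPa
Final answer: sigma = 300 MPa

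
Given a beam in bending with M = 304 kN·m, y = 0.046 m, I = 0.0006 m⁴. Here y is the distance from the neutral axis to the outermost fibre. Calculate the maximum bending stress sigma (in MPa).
Model: a beam in bending, so sigma = (M·y) / I.
Convert to SI units:
  M = 304 kN·m = 304000 N·m
Substitute:
  sigma = (304000 × 0.046) / 0.0006
  sigma = 2.331 × 10⁷ Pa
Convert: sigma = 2.331 × 10⁷ Pa = 23.31 MPa
Final answer: sigma = 23.31 MPa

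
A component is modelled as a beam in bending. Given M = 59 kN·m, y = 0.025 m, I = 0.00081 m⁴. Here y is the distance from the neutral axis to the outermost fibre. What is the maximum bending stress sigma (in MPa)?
Model: a beam in bending, so sigma = (M·y) / I.
Convert to SI units:
  M = 59 kN·m = 59000 N·m
Substitute:
  sigma = (59000 × 0.025) / 0.00081
  sigma = 1.821 × 10⁶ Pa
Convert: sigma = 1.821 × 10⁶ Pa = 1.821 MPa
Final answer: sigma = 1.821 MPa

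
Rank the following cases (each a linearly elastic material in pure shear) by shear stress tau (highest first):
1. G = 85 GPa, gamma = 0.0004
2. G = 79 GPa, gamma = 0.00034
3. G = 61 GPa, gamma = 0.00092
Model: a linearly elastic material in pure shear, so tau = G·gamma (SI units).
  Case 1: tau = (8.5 × 10¹⁰) × 0.0004 = 3.4 × 10⁷ Pa = 34 MPa
  Case 2: tau = (7.9 × 10¹⁰) × 0.00034 = 2.686 × 10⁷ Pa = 26.86 MPa
  Case 3: tau = (6.1 × 10¹⁰) × 0.00092 = 5.612 × 10⁷ Pa = 56.12 MPa
Ordering: 56.12 MPa (case 3) > 34 MPa (case 1) > 26.86 MPa (case 2)
Final answer: 3, 1, 2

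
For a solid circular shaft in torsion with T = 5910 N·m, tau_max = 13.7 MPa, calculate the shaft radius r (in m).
Model: a solid circular shaft in torsion, so tau_max = (2·T) / (π·r^3).
Solve for r: r = ((2·T) / (π·tau_max))^(1/3).
Convert to SI units:
  tau_max = 13.7 MPa = 1.37 × 10⁷ Pa
Substitute:
  r = ((2 × 5910) / (π × (1.37 × 10⁷)))^(1/3)
  r = 0.065 m
Final answer: r = 0.065 m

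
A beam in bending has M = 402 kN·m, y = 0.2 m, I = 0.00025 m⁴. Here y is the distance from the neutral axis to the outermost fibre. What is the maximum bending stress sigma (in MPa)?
Model: a beam in bending, so sigma = (M·y) / I.
Convert to SI units:
  M = 402 kN·m = 402000 N·m
Substitute:
  sigma = (402000 × 0.2) / 0.00025
  sigma = 3.216 × 10⁸ Pa
Convert: sigma = 3.216 × 10⁸ Pa = 321.6 MPa
Final answer: sigma = 321.6 MPa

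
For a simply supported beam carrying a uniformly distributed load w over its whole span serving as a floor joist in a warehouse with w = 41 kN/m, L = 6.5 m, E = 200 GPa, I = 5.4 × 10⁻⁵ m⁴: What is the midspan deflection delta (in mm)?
Model: a simply supported beam carrying a uniformly distributed load w over its whole span, so delta = (5·w·L^4) / (384·E·I).
Convert to SI units:
  w = 41 kN/m = 41000 N/m
  E = 200 GPa = 2 × 10¹¹ Pa
Substitute:
  delta = (5 × 41000 × 6.5^4) / (384 × (2 × 10¹¹) × (5.4 × 10⁻⁵))
  delta = 0.08824 m
Convert: delta = 0.08824 m = 88.24 mm
Final answer: delta = 88.24 mm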